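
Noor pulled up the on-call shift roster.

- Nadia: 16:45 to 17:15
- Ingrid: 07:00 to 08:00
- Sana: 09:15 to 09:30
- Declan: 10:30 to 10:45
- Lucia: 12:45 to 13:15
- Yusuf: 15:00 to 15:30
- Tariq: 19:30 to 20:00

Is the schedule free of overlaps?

Yes

Two intervals overlap when each starts before the other ends.
Sorted by start: Ingrid, Sana, Declan, Lucia, Yusuf, Nadia, Tariq.
Sana starts after Ingrid ends — done with Ingrid.
Declan starts after Sana ends — done with Sana.
Lucia starts after Declan ends — done with Declan.
Yusuf starts after Lucia ends — done with Lucia.
Nadia starts after Yusuf ends — done with Yusuf.
Tariq starts after Nadia ends.
Every pair is clear; the schedule has no overlaps.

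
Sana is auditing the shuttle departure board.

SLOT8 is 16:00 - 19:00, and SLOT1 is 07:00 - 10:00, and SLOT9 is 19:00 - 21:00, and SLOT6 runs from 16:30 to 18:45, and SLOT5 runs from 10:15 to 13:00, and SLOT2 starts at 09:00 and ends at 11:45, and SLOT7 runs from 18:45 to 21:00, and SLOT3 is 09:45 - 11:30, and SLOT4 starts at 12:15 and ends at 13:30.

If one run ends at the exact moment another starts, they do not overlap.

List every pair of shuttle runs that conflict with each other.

SLOT1 & SLOT2, SLOT1 & SLOT3, SLOT2 & SLOT3, SLOT2 & SLOT5, SLOT3 & SLOT5, SLOT4 & SLOT5, SLOT6 & SLOT8, SLOT7 & SLOT8, SLOT7 & SLOT9

Sorted by start: SLOT1, SLOT2, SLOT3, SLOT5, SLOT4, SLOT8, SLOT6, SLOT7, SLOT9.
SLOT2 starts before SLOT1 ends → SLOT1 and SLOT2 overlap.
SLOT3 starts before SLOT1 ends → SLOT1 and SLOT3 overlap.
SLOT5 starts after SLOT1 ends, so SLOT1 has no further overlaps.
SLOT3 starts before SLOT2 ends → SLOT2 and SLOT3 overlap.
SLOT5 starts before SLOT2 ends → SLOT2 and SLOT5 overlap.
SLOT4 starts after SLOT2 ends, so SLOT2 has no further overlaps.
SLOT5 starts before SLOT3 ends → SLOT3 and SLOT5 overlap.
SLOT4 starts after SLOT3 ends, so SLOT3 has no further overlaps.
SLOT4 starts before SLOT5 ends → SLOT5 and SLOT4 overlap.
SLOT8 starts after SLOT5 ends, so SLOT5 has no further overlaps.
SLOT8 starts after SLOT4 ends, so SLOT4 has no further overlaps.
SLOT6 starts before SLOT8 ends → SLOT8 and SLOT6 overlap.
SLOT7 starts before SLOT8 ends → SLOT8 and SLOT7 overlap.
SLOT9 starts exactly when SLOT8 ends (back-to-back, no overlap).
SLOT7 starts exactly when SLOT6 ends (back-to-back, no overlap), so SLOT6 has no further overlaps.
SLOT9 starts before SLOT7 ends → SLOT7 and SLOT9 overlap.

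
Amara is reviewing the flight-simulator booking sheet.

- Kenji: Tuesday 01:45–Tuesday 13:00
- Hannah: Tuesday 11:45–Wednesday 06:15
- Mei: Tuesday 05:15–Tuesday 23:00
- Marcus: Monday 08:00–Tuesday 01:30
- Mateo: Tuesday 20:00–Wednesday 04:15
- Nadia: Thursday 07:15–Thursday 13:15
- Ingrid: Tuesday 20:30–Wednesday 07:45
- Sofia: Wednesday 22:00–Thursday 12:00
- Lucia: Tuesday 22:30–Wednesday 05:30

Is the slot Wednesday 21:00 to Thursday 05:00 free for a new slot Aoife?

Marcus: ends Tuesday 01:30 at or before Aoife starts Wednesday 21:00 → clear.
Kenji: ends Tuesday 13:00 at or before Aoife starts Wednesday 21:00 → clear.
Mei: ends Tuesday 23:00 at or before Aoife starts Wednesday 21:00 → clear.
Hannah: ends Wednesday 06:15 at or before Aoife starts Wednesday 21:00 → clear.
Mateo: ends Wednesday 04:15 at or before Aoife starts Wednesday 21:00 → clear.
Ingrid: ends Wednesday 07:45 at or before Aoife starts Wednesday 21:00 → clear.
Lucia: ends Wednesday 05:30 at or before Aoife starts Wednesday 21:00 → clear.
Sofia: starts Wednesday 22:00 before Aoife ends Thursday 05:00, and ends Thursday 12:00 after Aoife starts Wednesday 21:00 → overlap.
Nadia: starts Thursday 07:15 at or after Aoife ends Thursday 05:00 → clear.
Aoife overlaps Sofia.

No — it overlaps Sofia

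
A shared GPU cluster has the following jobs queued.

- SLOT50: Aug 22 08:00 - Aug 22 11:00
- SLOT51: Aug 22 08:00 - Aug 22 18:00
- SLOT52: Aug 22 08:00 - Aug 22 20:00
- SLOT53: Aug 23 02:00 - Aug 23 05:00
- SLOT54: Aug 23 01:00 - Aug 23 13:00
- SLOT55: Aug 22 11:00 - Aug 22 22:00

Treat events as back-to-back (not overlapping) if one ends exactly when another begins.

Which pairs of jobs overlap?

Sorted by start: SLOT50, SLOT51, SLOT52, SLOT55, SLOT54, SLOT53.
SLOT51 starts before SLOT50 ends → SLOT50 and SLOT51 overlap.
SLOT52 starts before SLOT50 ends → SLOT50 and SLOT52 overlap.
SLOT55 starts exactly when SLOT50 ends (back-to-back, no overlap) — done with SLOT50.
SLOT52 starts before SLOT51 ends → SLOT51 and SLOT52 overlap.
SLOT55 starts before SLOT51 ends → SLOT51 and SLOT55 overlap.
SLOT54 starts after SLOT51 ends — done with SLOT51.
SLOT55 starts before SLOT52 ends → SLOT52 and SLOT55 overlap.
SLOT54 starts after SLOT52 ends — done with SLOT52.
SLOT54 starts after SLOT55 ends — done with SLOT55.
SLOT53 starts before SLOT54 ends → SLOT54 and SLOT53 overlap.

SLOT50 & SLOT51, SLOT50 & SLOT52, SLOT51 & SLOT52, SLOT51 & SLOT55, SLOT52 & SLOT55, SLOT53 & SLOT54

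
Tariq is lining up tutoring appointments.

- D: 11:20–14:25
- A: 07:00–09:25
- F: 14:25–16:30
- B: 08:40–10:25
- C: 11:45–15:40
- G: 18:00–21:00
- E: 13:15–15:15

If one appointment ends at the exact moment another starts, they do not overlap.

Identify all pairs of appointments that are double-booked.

A & B, C & D, C & E, C & F, D & E, E & F

Sorted by start: A, B, D, C, E, F, G.
B starts before A ends → A and B overlap.
D starts after A ends, so nothing later overlaps A either.
D starts after B ends, so nothing later overlaps B either.
C starts before D ends → D and C overlap.
E starts before D ends → D and E overlap.
F starts exactly when D ends (back-to-back, no overlap), so nothing later overlaps D either.
E starts before C ends → C and E overlap.
F starts before C ends → C and F overlap.
G starts after C ends.
F starts before E ends → E and F overlap.
G starts after E ends.
G starts after F ends.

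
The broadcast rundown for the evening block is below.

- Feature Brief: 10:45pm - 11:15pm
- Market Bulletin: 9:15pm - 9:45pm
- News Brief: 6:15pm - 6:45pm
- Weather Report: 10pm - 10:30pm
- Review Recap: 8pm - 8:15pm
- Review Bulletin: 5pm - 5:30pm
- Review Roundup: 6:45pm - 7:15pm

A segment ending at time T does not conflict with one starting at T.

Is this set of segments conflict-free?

Yes

Two intervals overlap when each starts before the other ends.
Sorted by start: Review Bulletin, News Brief, Review Roundup, Review Recap, Market Bulletin, Weather Report, Feature Brief.
News Brief starts after Review Bulletin ends, so nothing later overlaps Review Bulletin either.
Review Roundup starts exactly when News Brief ends (back-to-back, no overlap), so nothing later overlaps News Brief either.
Review Recap starts after Review Roundup ends, so nothing later overlaps Review Roundup either.
Market Bulletin starts after Review Recap ends, so nothing later overlaps Review Recap either.
Weather Report starts after Market Bulletin ends, so nothing later overlaps Market Bulletin either.
Feature Brief starts after Weather Report ends.
Every pair is clear; the schedule has no overlaps.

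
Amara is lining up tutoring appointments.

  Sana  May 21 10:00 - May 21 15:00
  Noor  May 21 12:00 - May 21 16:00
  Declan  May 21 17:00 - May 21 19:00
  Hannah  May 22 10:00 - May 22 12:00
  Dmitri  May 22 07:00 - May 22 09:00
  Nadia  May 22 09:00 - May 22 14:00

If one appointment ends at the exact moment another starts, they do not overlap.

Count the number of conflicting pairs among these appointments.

2

Sorted by start: Sana, Noor, Declan, Dmitri, Nadia, Hannah.
Noor starts before Sana ends → Sana and Noor overlap.
Declan starts after Sana ends, so Sana has no further overlaps.
Declan starts after Noor ends, so Noor has no further overlaps.
Dmitri starts after Declan ends, so Declan has no further overlaps.
Nadia starts exactly when Dmitri ends (back-to-back, no overlap), so Dmitri has no further overlaps.
Hannah starts before Nadia ends → Nadia and Hannah overlap.
Overlapping pairs: Hannah & Nadia, Noor & Sana — 2 in total.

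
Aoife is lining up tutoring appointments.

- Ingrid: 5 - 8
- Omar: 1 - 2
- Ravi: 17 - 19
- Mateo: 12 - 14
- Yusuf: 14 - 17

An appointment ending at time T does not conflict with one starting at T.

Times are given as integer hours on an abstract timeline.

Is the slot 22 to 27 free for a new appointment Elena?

Yes — the slot is free

Omar: ends 2 at or before Elena starts 22 → clear.
Ingrid: ends 8 at or before Elena starts 22 → clear.
Mateo: ends 14 at or before Elena starts 22 → clear.
Yusuf: ends 17 at or before Elena starts 22 → clear.
Ravi: ends 19 at or before Elena starts 22 → clear.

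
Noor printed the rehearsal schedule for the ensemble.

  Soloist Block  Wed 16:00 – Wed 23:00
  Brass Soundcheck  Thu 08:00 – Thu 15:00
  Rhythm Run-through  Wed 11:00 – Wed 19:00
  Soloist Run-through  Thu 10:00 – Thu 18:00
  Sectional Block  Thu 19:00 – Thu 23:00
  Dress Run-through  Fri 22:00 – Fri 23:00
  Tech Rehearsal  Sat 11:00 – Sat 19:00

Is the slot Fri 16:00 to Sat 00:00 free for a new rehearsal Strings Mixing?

No — it overlaps Dress Run-through

Rhythm Run-through: ends Wed 19:00 at or before Strings Mixing starts Fri 16:00 → clear.
Soloist Block: ends Wed 23:00 at or before Strings Mixing starts Fri 16:00 → clear.
Brass Soundcheck: ends Thu 15:00 at or before Strings Mixing starts Fri 16:00 → clear.
Soloist Run-through: ends Thu 18:00 at or before Strings Mixing starts Fri 16:00 → clear.
Sectional Block: ends Thu 23:00 at or before Strings Mixing starts Fri 16:00 → clear.
Dress Run-through: starts Fri 22:00 before Strings Mixing ends Sat 00:00, and ends Fri 23:00 after Strings Mixing starts Fri 16:00 → overlap.
Tech Rehearsal: starts Sat 11:00 at or after Strings Mixing ends Sat 00:00 → clear.
Strings Mixing overlaps Dress Run-through.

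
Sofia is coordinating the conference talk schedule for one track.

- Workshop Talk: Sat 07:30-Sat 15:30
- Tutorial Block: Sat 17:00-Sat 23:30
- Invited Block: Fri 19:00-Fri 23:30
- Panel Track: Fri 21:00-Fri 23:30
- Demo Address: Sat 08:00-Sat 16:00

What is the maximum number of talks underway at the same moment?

Sort all start/end points and keep a running count:
Fri 19:00 start Invited Block → 1
Fri 21:00 start Panel Track → 2
Fri 23:30 end Invited Block → 1
Fri 23:30 end Panel Track → 0
Sat 07:30 start Workshop Talk → 1
Sat 08:00 start Demo Address → 2
Sat 15:30 end Workshop Talk → 1
Sat 16:00 end Demo Address → 0
Sat 17:00 start Tutorial Block → 1
Sat 23:30 end Tutorial Block → 0
Peak is 2, at Fri 21:00 (Invited Block, Panel Track).

2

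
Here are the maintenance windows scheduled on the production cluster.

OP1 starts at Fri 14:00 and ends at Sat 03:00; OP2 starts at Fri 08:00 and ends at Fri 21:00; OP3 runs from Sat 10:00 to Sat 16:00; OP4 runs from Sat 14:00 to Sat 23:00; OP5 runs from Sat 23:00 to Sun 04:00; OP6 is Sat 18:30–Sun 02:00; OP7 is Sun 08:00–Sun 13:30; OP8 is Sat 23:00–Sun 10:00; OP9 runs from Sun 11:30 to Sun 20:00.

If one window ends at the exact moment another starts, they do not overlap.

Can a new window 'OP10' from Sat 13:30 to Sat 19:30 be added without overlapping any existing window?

OP2: ends Fri 21:00 at or before OP10 starts Sat 13:30 → clear.
OP1: ends Sat 03:00 at or before OP10 starts Sat 13:30 → clear.
OP3: starts Sat 10:00 before OP10 ends Sat 19:30, and ends Sat 16:00 after OP10 starts Sat 13:30 → overlap.
OP4: starts Sat 14:00 before OP10 ends Sat 19:30, and ends Sat 23:00 after OP10 starts Sat 13:30 → overlap.
OP6: starts Sat 18:30 before OP10 ends Sat 19:30, and ends Sun 02:00 after OP10 starts Sat 13:30 → overlap.
OP5: starts Sat 23:00 at or after OP10 ends Sat 19:30 → clear.
OP8: starts Sat 23:00 at or after OP10 ends Sat 19:30 → clear.
OP7: starts Sun 08:00 at or after OP10 ends Sat 19:30 → clear.
OP9: starts Sun 11:30 at or after OP10 ends Sat 19:30 → clear.
OP10 overlaps OP3, OP4, OP6.

No — it overlaps OP3, OP4, OP6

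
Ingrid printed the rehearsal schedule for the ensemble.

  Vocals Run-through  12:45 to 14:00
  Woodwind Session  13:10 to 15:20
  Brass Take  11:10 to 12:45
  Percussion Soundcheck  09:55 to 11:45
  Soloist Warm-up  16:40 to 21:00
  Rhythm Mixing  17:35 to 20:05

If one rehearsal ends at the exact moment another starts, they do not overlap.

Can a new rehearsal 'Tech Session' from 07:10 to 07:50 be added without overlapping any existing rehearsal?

Percussion Soundcheck: starts 09:55 at or after Tech Session ends 07:50 → clear.
Brass Take: starts 11:10 at or after Tech Session ends 07:50 → clear.
Vocals Run-through: starts 12:45 at or after Tech Session ends 07:50 → clear.
Woodwind Session: starts 13:10 at or after Tech Session ends 07:50 → clear.
Soloist Warm-up: starts 16:40 at or after Tech Session ends 07:50 → clear.
Rhythm Mixing: starts 17:35 at or after Tech Session ends 07:50 → clear.

Yes — the slot is free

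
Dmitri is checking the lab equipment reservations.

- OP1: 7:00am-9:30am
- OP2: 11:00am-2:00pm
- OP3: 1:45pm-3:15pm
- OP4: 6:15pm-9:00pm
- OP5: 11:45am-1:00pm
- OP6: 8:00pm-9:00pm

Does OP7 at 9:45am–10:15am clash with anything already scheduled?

OP1: ends 9:30am at or before OP7 starts 9:45am → clear.
OP2: starts 11:00am at or after OP7 ends 10:15am → clear.
OP5: starts 11:45am at or after OP7 ends 10:15am → clear.
OP3: starts 1:45pm at or after OP7 ends 10:15am → clear.
OP4: starts 6:15pm at or after OP7 ends 10:15am → clear.
OP6: starts 8:00pm at or after OP7 ends 10:15am → clear.

No — it doesn't clash with anything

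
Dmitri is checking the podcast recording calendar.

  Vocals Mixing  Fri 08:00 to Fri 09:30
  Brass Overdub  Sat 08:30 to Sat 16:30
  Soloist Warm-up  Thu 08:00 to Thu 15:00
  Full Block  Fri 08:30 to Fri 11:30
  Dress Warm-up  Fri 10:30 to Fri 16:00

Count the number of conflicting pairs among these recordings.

Sorted by start: Soloist Warm-up, Vocals Mixing, Full Block, Dress Warm-up, Brass Overdub.
Vocals Mixing starts after Soloist Warm-up ends; Soloist Warm-up is clear from here.
Full Block starts before Vocals Mixing ends → Vocals Mixing and Full Block overlap.
Dress Warm-up starts after Vocals Mixing ends; Vocals Mixing is clear from here.
Dress Warm-up starts before Full Block ends → Full Block and Dress Warm-up overlap.
Brass Overdub starts after Full Block ends.
Brass Overdub starts after Dress Warm-up ends.
Overlapping pairs: Dress Warm-up & Full Block, Full Block & Vocals Mixing — 2 in total.

2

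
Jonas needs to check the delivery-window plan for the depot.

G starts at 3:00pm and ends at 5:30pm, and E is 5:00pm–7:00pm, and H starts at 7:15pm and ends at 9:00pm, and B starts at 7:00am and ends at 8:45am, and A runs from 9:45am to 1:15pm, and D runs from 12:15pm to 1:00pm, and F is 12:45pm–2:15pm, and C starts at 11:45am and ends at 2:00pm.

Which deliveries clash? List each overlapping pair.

Check each pair: they overlap iff neither finishes before the other starts.
Sorted by start: B, A, C, D, F, G, E, H.
A starts after B ends, so B has no further overlaps.
C starts before A ends → A and C overlap.
D starts before A ends → A and D overlap.
F starts before A ends → A and F overlap.
G starts after A ends, so A has no further overlaps.
D starts before C ends → C and D overlap.
F starts before C ends → C and F overlap.
G starts after C ends, so C has no further overlaps.
F starts before D ends → D and F overlap.
G starts after D ends, so D has no further overlaps.
G starts after F ends, so F has no further overlaps.
E starts before G ends → G and E overlap.
H starts after G ends.
H starts after E ends.

A & C, A & D, A & F, C & D, C & F, D & F, E & G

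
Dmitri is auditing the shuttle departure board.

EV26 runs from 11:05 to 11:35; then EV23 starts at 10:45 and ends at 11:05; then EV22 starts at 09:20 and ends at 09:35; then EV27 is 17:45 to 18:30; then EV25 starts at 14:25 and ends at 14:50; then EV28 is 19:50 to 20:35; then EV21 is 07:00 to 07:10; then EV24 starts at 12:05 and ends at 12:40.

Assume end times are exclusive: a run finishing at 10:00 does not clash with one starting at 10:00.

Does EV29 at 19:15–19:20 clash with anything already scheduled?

EV21: ends 07:10 at or before EV29 starts 19:15 → clear.
EV22: ends 09:35 at or before EV29 starts 19:15 → clear.
EV23: ends 11:05 at or before EV29 starts 19:15 → clear.
EV26: ends 11:35 at or before EV29 starts 19:15 → clear.
EV24: ends 12:40 at or before EV29 starts 19:15 → clear.
EV25: ends 14:50 at or before EV29 starts 19:15 → clear.
EV27: ends 18:30 at or before EV29 starts 19:15 → clear.
EV28: starts 19:50 at or after EV29 ends 19:20 → clear.

No — it doesn't clash with anything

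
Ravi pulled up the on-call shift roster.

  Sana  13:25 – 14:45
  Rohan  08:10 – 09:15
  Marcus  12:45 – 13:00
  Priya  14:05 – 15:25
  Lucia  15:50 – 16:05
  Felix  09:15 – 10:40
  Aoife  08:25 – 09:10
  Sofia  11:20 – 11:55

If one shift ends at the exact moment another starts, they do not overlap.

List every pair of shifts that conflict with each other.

Sorted by start: Rohan, Aoife, Felix, Sofia, Marcus, Sana, Priya, Lucia.
Aoife starts before Rohan ends → Rohan and Aoife overlap.
Felix starts exactly when Rohan ends (back-to-back, no overlap); Rohan is clear from here.
Felix starts after Aoife ends; Aoife is clear from here.
Sofia starts after Felix ends; Felix is clear from here.
Marcus starts after Sofia ends; Sofia is clear from here.
Sana starts after Marcus ends; Marcus is clear from here.
Priya starts before Sana ends → Sana and Priya overlap.
Lucia starts after Sana ends.
Lucia starts after Priya ends.

Aoife & Rohan, Priya & Sana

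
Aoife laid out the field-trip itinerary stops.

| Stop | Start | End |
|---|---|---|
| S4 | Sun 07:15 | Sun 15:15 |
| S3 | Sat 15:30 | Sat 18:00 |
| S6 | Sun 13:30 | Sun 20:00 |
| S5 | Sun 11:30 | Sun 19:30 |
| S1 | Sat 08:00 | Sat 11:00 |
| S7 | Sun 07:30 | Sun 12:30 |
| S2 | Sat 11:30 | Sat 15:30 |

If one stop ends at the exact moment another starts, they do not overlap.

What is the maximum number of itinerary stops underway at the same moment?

3

Walk through starts and ends in time order (an end at T is processed before a start at T):
Sat 08:00 start S1 → 1
Sat 11:00 end S1 → 0
Sat 11:30 start S2 → 1
Sat 15:30 end S2 → 0
Sat 15:30 start S3 → 1
Sat 18:00 end S3 → 0
Sun 07:15 start S4 → 1
Sun 07:30 start S7 → 2
Sun 11:30 start S5 → 3
Sun 12:30 end S7 → 2
Sun 13:30 start S6 → 3
Sun 15:15 end S4 → 2
Sun 19:30 end S5 → 1
Sun 20:00 end S6 → 0
Peak is 3, at Sun 11:30 (S4, S5, S7).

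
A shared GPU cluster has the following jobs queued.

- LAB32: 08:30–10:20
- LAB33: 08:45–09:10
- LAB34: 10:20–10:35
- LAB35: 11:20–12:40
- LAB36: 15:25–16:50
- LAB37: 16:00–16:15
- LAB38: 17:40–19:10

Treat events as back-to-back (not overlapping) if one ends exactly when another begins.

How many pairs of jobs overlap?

2

Sorted by start: LAB32, LAB33, LAB34, LAB35, LAB36, LAB37, LAB38.
LAB33 starts before LAB32 ends → LAB32 and LAB33 overlap.
LAB34 starts exactly when LAB32 ends (back-to-back, no overlap) — done with LAB32.
LAB34 starts after LAB33 ends — done with LAB33.
LAB35 starts after LAB34 ends — done with LAB34.
LAB36 starts after LAB35 ends — done with LAB35.
LAB37 starts before LAB36 ends → LAB36 and LAB37 overlap.
LAB38 starts after LAB36 ends.
LAB38 starts after LAB37 ends.
Overlapping pairs: LAB32 & LAB33, LAB36 & LAB37 — 2 in total.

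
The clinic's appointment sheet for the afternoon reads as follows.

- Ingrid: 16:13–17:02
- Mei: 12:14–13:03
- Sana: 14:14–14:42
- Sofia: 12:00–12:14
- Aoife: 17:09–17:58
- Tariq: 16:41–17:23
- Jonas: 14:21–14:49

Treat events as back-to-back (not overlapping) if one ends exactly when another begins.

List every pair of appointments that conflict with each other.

Aoife & Tariq, Ingrid & Tariq, Jonas & Sana

Sorted by start: Sofia, Mei, Sana, Jonas, Ingrid, Tariq, Aoife.
Mei starts exactly when Sofia ends (back-to-back, no overlap) — done with Sofia.
Sana starts after Mei ends — done with Mei.
Jonas starts before Sana ends → Sana and Jonas overlap.
Ingrid starts after Sana ends — done with Sana.
Ingrid starts after Jonas ends — done with Jonas.
Tariq starts before Ingrid ends → Ingrid and Tariq overlap.
Aoife starts after Ingrid ends.
Aoife starts before Tariq ends → Tariq and Aoife overlap.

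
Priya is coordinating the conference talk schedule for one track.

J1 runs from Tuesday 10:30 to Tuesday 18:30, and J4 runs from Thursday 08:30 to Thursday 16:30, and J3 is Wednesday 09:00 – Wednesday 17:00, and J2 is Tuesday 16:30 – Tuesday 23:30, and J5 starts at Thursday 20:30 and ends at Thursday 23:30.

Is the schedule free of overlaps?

No

Check each pair: they overlap iff neither finishes before the other starts.
Sorted by start: J1, J2, J3, J4, J5.
J2 starts before J1 ends → J1 and J2 overlap.
That's a conflict, so the schedule is not conflict-free.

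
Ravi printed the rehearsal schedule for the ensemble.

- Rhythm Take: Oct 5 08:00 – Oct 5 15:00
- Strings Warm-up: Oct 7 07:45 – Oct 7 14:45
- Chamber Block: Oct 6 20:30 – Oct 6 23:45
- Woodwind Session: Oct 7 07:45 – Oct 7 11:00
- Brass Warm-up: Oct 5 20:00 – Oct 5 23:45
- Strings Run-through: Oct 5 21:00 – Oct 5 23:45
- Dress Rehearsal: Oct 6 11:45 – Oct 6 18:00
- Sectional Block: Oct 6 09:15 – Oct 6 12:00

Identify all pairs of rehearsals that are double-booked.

Brass Warm-up & Strings Run-through, Dress Rehearsal & Sectional Block, Strings Warm-up & Woodwind Session

Sorted by start: Rhythm Take, Brass Warm-up, Strings Run-through, Sectional Block, Dress Rehearsal, Chamber Block, Strings Warm-up, Woodwind Session.
Brass Warm-up starts after Rhythm Take ends, so Rhythm Take has no further overlaps.
Strings Run-through starts before Brass Warm-up ends → Brass Warm-up and Strings Run-through overlap.
Sectional Block starts after Brass Warm-up ends, so Brass Warm-up has no further overlaps.
Sectional Block starts after Strings Run-through ends, so Strings Run-through has no further overlaps.
Dress Rehearsal starts before Sectional Block ends → Sectional Block and Dress Rehearsal overlap.
Chamber Block starts after Sectional Block ends, so Sectional Block has no further overlaps.
Chamber Block starts after Dress Rehearsal ends, so Dress Rehearsal has no further overlaps.
Strings Warm-up starts after Chamber Block ends, so Chamber Block has no further overlaps.
Woodwind Session starts before Strings Warm-up ends → Strings Warm-up and Woodwind Session overlap.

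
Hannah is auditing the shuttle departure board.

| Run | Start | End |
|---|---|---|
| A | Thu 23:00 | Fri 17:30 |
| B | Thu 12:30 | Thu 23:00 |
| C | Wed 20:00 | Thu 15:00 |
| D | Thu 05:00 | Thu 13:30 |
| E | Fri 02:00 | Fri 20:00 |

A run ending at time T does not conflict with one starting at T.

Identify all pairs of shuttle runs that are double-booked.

Two intervals overlap when each starts before the other ends.
Sorted by start: C, D, B, A, E.
D starts before C ends → C and D overlap.
B starts before C ends → C and B overlap.
A starts after C ends — done with C.
B starts before D ends → D and B overlap.
A starts after D ends — done with D.
A starts exactly when B ends (back-to-back, no overlap) — done with B.
E starts before A ends → A and E overlap.

A & E, B & C, B & D, C & D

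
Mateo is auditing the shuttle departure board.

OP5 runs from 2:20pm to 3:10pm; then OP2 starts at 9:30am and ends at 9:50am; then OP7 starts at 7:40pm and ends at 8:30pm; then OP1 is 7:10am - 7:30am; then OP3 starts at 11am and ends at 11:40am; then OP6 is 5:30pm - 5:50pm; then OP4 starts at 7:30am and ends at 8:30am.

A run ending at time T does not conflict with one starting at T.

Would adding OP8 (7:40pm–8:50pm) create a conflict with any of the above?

Yes — it overlaps OP7

OP1: ends 7:30am at or before OP8 starts 7:40pm → clear.
OP4: ends 8:30am at or before OP8 starts 7:40pm → clear.
OP2: ends 9:50am at or before OP8 starts 7:40pm → clear.
OP3: ends 11:40am at or before OP8 starts 7:40pm → clear.
OP5: ends 3:10pm at or before OP8 starts 7:40pm → clear.
OP6: ends 5:50pm at or before OP8 starts 7:40pm → clear.
OP7: starts 7:40pm before OP8 ends 8:50pm, and ends 8:30pm after OP8 starts 7:40pm → overlap.
OP8 overlaps OP7.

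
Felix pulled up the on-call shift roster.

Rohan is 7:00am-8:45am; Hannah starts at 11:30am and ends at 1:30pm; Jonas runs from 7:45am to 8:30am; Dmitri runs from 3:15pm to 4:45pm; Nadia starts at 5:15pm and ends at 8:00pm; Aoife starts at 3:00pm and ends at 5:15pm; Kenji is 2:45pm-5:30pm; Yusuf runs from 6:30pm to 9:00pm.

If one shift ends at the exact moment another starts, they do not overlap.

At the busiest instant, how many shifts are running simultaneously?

3

Sort all start/end points and keep a running count:
7:00am start Rohan → 1
7:45am start Jonas → 2
8:30am end Jonas → 1
8:45am end Rohan → 0
11:30am start Hannah → 1
1:30pm end Hannah → 0
2:45pm start Kenji → 1
3:00pm start Aoife → 2
3:15pm start Dmitri → 3
4:45pm end Dmitri → 2
5:15pm end Aoife → 1
5:15pm start Nadia → 2
5:30pm end Kenji → 1
6:30pm start Yusuf → 2
8:00pm end Nadia → 1
9:00pm end Yusuf → 0
Peak is 3, at 3:15pm (Aoife, Dmitri, Kenji).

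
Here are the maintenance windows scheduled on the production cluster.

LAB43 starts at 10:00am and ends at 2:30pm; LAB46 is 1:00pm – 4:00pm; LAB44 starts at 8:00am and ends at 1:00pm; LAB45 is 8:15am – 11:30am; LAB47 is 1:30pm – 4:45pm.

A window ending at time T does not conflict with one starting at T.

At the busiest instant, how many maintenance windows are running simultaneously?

Walk through starts and ends in time order (an end at T is processed before a start at T):
8:00am start LAB44 → 1
8:15am start LAB45 → 2
10:00am start LAB43 → 3
11:30am end LAB45 → 2
1:00pm end LAB44 → 1
1:00pm start LAB46 → 2
1:30pm start LAB47 → 3
2:30pm end LAB43 → 2
4:00pm end LAB46 → 1
4:45pm end LAB47 → 0
Peak is 3, at 10:00am (LAB43, LAB44, LAB45).

3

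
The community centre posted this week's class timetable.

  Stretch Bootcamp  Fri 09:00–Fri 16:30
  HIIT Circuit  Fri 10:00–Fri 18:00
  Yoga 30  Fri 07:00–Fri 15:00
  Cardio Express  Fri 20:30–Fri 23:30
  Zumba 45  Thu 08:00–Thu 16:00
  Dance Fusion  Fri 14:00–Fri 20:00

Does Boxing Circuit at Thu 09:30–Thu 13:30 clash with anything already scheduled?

Zumba 45: starts Thu 08:00 before Boxing Circuit ends Thu 13:30, and ends Thu 16:00 after Boxing Circuit starts Thu 09:30 → overlap.
Yoga 30: starts Fri 07:00 at or after Boxing Circuit ends Thu 13:30 → clear.
Stretch Bootcamp: starts Fri 09:00 at or after Boxing Circuit ends Thu 13:30 → clear.
HIIT Circuit: starts Fri 10:00 at or after Boxing Circuit ends Thu 13:30 → clear.
Dance Fusion: starts Fri 14:00 at or after Boxing Circuit ends Thu 13:30 → clear.
Cardio Express: starts Fri 20:30 at or after Boxing Circuit ends Thu 13:30 → clear.
Boxing Circuit overlaps Zumba 45.

Yes — it overlaps Zumba 45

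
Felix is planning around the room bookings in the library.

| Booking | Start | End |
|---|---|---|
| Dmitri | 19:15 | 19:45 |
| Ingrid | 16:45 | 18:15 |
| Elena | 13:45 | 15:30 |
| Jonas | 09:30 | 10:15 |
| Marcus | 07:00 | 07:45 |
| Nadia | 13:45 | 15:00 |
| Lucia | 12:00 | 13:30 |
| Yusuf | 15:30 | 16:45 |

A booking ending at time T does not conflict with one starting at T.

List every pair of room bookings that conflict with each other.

Two intervals overlap when each starts before the other ends.
Sorted by start: Marcus, Jonas, Lucia, Elena, Nadia, Yusuf, Ingrid, Dmitri.
Jonas starts after Marcus ends, so nothing later overlaps Marcus either.
Lucia starts after Jonas ends, so nothing later overlaps Jonas either.
Elena starts after Lucia ends, so nothing later overlaps Lucia either.
Nadia starts before Elena ends → Elena and Nadia overlap.
Yusuf starts exactly when Elena ends (back-to-back, no overlap), so nothing later overlaps Elena either.
Yusuf starts after Nadia ends, so nothing later overlaps Nadia either.
Ingrid starts exactly when Yusuf ends (back-to-back, no overlap), so nothing later overlaps Yusuf either.
Dmitri starts after Ingrid ends.

Elena & Nadia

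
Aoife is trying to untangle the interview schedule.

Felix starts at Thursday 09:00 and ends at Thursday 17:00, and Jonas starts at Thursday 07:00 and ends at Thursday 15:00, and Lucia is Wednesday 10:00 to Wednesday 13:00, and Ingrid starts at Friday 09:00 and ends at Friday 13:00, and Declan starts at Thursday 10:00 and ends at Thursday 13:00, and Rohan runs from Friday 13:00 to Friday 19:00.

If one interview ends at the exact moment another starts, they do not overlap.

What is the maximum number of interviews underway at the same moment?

3

Sort all start/end points and keep a running count:
Wednesday 10:00 start Lucia → 1
Wednesday 13:00 end Lucia → 0
Thursday 07:00 start Jonas → 1
Thursday 09:00 start Felix → 2
Thursday 10:00 start Declan → 3
Thursday 13:00 end Declan → 2
Thursday 15:00 end Jonas → 1
Thursday 17:00 end Felix → 0
Friday 09:00 start Ingrid → 1
Friday 13:00 end Ingrid → 0
Friday 13:00 start Rohan → 1
Friday 19:00 end Rohan → 0
Peak is 3, at Thursday 10:00 (Declan, Felix, Jonas).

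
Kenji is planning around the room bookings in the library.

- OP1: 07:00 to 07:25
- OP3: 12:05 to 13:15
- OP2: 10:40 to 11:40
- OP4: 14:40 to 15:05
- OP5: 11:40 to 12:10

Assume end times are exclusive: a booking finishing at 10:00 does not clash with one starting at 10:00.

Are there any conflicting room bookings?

Sorted by start: OP1, OP2, OP5, OP3, OP4.
OP2 starts after OP1 ends — done with OP1.
OP5 starts exactly when OP2 ends (back-to-back, no overlap) — done with OP2.
OP3 starts before OP5 ends → OP5 and OP3 overlap.
That's a conflict, so the schedule is not conflict-free.

Yes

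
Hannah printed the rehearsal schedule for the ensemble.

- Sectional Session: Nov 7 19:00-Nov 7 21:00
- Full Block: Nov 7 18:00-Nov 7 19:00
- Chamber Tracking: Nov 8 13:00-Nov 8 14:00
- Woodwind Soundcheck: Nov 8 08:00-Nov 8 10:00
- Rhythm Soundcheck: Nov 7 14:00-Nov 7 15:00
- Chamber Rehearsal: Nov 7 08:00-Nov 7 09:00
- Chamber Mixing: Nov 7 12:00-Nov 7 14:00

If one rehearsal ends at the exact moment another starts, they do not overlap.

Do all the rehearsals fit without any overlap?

Sorted by start: Chamber Rehearsal, Chamber Mixing, Rhythm Soundcheck, Full Block, Sectional Session, Woodwind Soundcheck, Chamber Tracking.
Chamber Mixing starts after Chamber Rehearsal ends, so nothing later overlaps Chamber Rehearsal either.
Rhythm Soundcheck starts exactly when Chamber Mixing ends (back-to-back, no overlap), so nothing later overlaps Chamber Mixing either.
Full Block starts after Rhythm Soundcheck ends, so nothing later overlaps Rhythm Soundcheck either.
Sectional Session starts exactly when Full Block ends (back-to-back, no overlap), so nothing later overlaps Full Block either.
Woodwind Soundcheck starts after Sectional Session ends, so nothing later overlaps Sectional Session either.
Chamber Tracking starts after Woodwind Soundcheck ends.
Every pair is clear; the schedule has no overlaps.

Yes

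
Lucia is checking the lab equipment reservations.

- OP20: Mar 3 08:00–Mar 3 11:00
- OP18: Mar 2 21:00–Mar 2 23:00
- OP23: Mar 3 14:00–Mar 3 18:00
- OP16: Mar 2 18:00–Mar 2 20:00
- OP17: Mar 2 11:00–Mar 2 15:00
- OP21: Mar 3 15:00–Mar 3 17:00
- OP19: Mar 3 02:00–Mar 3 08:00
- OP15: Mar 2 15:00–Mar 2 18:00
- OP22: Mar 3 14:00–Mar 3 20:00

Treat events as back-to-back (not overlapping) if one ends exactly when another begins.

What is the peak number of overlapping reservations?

3

Walk through starts and ends in time order (an end at T is processed before a start at T):
Mar 2 11:00 start OP17 → 1
Mar 2 15:00 end OP17 → 0
Mar 2 15:00 start OP15 → 1
Mar 2 18:00 end OP15 → 0
Mar 2 18:00 start OP16 → 1
Mar 2 20:00 end OP16 → 0
Mar 2 21:00 start OP18 → 1
Mar 2 23:00 end OP18 → 0
Mar 3 02:00 start OP19 → 1
Mar 3 08:00 end OP19 → 0
Mar 3 08:00 start OP20 → 1
Mar 3 11:00 end OP20 → 0
Mar 3 14:00 start OP22 → 1
Mar 3 14:00 start OP23 → 2
Mar 3 15:00 start OP21 → 3
Mar 3 17:00 end OP21 → 2
Mar 3 18:00 end OP23 → 1
Mar 3 20:00 end OP22 → 0
Peak is 3, at Mar 3 15:00 (OP21, OP22, OP23).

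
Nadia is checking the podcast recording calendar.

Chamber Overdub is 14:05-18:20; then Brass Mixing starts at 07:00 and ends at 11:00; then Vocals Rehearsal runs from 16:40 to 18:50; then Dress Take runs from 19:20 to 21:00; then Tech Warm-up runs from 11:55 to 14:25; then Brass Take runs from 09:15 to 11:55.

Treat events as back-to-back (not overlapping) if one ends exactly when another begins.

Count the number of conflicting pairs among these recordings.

3

Two intervals overlap when each starts before the other ends.
Sorted by start: Brass Mixing, Brass Take, Tech Warm-up, Chamber Overdub, Vocals Rehearsal, Dress Take.
Brass Take starts before Brass Mixing ends → Brass Mixing and Brass Take overlap.
Tech Warm-up starts after Brass Mixing ends, so Brass Mixing has no further overlaps.
Tech Warm-up starts exactly when Brass Take ends (back-to-back, no overlap), so Brass Take has no further overlaps.
Chamber Overdub starts before Tech Warm-up ends → Tech Warm-up and Chamber Overdub overlap.
Vocals Rehearsal starts after Tech Warm-up ends, so Tech Warm-up has no further overlaps.
Vocals Rehearsal starts before Chamber Overdub ends → Chamber Overdub and Vocals Rehearsal overlap.
Dress Take starts after Chamber Overdub ends.
Dress Take starts after Vocals Rehearsal ends.
Overlapping pairs: Brass Mixing & Brass Take, Chamber Overdub & Tech Warm-up, Chamber Overdub & Vocals Rehearsal — 3 in total.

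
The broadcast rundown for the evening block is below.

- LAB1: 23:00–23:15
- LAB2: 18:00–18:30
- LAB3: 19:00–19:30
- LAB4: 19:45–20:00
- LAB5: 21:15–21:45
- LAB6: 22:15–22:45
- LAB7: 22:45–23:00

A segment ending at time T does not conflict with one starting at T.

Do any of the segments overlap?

No

Sorted by start: LAB2, LAB3, LAB4, LAB5, LAB6, LAB7, LAB1.
LAB3 starts after LAB2 ends, so LAB2 has no further overlaps.
LAB4 starts after LAB3 ends, so LAB3 has no further overlaps.
LAB5 starts after LAB4 ends, so LAB4 has no further overlaps.
LAB6 starts after LAB5 ends, so LAB5 has no further overlaps.
LAB7 starts exactly when LAB6 ends (back-to-back, no overlap), so LAB6 has no further overlaps.
LAB1 starts exactly when LAB7 ends (back-to-back, no overlap).
Every pair is clear; the schedule has no overlaps.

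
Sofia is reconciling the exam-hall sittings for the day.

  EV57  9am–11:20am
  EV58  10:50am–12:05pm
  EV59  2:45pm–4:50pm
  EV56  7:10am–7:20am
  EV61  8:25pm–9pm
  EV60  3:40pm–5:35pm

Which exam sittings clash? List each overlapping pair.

Two intervals overlap when each starts before the other ends.
Sorted by start: EV56, EV57, EV58, EV59, EV60, EV61.
EV57 starts after EV56 ends; EV56 is clear from here.
EV58 starts before EV57 ends → EV57 and EV58 overlap.
EV59 starts after EV57 ends; EV57 is clear from here.
EV59 starts after EV58 ends; EV58 is clear from here.
EV60 starts before EV59 ends → EV59 and EV60 overlap.
EV61 starts after EV59 ends.
EV61 starts after EV60 ends.

EV57 & EV58, EV59 & EV60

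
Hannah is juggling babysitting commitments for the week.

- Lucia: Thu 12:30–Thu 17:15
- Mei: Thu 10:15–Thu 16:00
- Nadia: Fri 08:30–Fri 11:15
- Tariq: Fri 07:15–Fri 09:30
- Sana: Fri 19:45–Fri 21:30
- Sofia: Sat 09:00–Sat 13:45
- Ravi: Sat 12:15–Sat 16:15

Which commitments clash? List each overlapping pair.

Lucia & Mei, Nadia & Tariq, Ravi & Sofia

Sorted by start: Mei, Lucia, Tariq, Nadia, Sana, Sofia, Ravi.
Lucia starts before Mei ends → Mei and Lucia overlap.
Tariq starts after Mei ends, so Mei has no further overlaps.
Tariq starts after Lucia ends, so Lucia has no further overlaps.
Nadia starts before Tariq ends → Tariq and Nadia overlap.
Sana starts after Tariq ends, so Tariq has no further overlaps.
Sana starts after Nadia ends, so Nadia has no further overlaps.
Sofia starts after Sana ends, so Sana has no further overlaps.
Ravi starts before Sofia ends → Sofia and Ravi overlap.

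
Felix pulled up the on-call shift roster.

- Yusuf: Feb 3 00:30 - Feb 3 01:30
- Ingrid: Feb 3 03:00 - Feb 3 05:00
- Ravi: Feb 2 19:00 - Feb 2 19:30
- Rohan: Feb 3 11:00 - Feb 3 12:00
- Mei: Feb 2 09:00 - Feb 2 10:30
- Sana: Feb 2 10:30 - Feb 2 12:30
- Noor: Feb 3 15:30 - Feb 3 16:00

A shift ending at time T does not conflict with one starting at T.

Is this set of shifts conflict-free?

Yes

Check each pair: they overlap iff neither finishes before the other starts.
Sorted by start: Mei, Sana, Ravi, Yusuf, Ingrid, Rohan, Noor.
Sana starts exactly when Mei ends (back-to-back, no overlap) — done with Mei.
Ravi starts after Sana ends — done with Sana.
Yusuf starts after Ravi ends — done with Ravi.
Ingrid starts after Yusuf ends — done with Yusuf.
Rohan starts after Ingrid ends — done with Ingrid.
Noor starts after Rohan ends.
Every pair is clear; the schedule has no overlaps.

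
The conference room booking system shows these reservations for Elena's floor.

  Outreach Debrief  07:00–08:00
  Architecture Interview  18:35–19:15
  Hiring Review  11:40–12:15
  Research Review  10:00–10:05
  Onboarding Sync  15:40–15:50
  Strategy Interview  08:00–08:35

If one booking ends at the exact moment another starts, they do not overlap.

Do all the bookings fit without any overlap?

Two intervals overlap when each starts before the other ends.
Sorted by start: Outreach Debrief, Strategy Interview, Research Review, Hiring Review, Onboarding Sync, Architecture Interview.
Strategy Interview starts exactly when Outreach Debrief ends (back-to-back, no overlap) — done with Outreach Debrief.
Research Review starts after Strategy Interview ends — done with Strategy Interview.
Hiring Review starts after Research Review ends — done with Research Review.
Onboarding Sync starts after Hiring Review ends — done with Hiring Review.
Architecture Interview starts after Onboarding Sync ends.
Every pair is clear; the schedule has no overlaps.

Yes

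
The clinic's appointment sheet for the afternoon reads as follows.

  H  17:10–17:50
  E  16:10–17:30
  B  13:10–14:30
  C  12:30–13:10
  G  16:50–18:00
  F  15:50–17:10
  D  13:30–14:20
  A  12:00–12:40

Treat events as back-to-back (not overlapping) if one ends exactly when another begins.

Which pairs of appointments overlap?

Sorted by start: A, C, B, D, F, E, G, H.
C starts before A ends → A and C overlap.
B starts after A ends, so nothing later overlaps A either.
B starts exactly when C ends (back-to-back, no overlap), so nothing later overlaps C either.
D starts before B ends → B and D overlap.
F starts after B ends, so nothing later overlaps B either.
F starts after D ends, so nothing later overlaps D either.
E starts before F ends → F and E overlap.
G starts before F ends → F and G overlap.
H starts exactly when F ends (back-to-back, no overlap).
G starts before E ends → E and G overlap.
H starts before E ends → E and H overlap.
H starts before G ends → G and H overlap.

A & C, B & D, E & F, E & G, E & H, F & G, G & H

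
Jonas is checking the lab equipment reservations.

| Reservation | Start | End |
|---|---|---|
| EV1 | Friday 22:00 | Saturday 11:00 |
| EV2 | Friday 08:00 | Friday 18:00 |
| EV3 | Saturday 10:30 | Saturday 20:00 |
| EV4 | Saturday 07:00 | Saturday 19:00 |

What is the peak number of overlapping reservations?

3

Sweep the timeline, counting +1 at each start and −1 at each end (ends before starts at a tie):
Friday 08:00 start EV2 → 1
Friday 18:00 end EV2 → 0
Friday 22:00 start EV1 → 1
Saturday 07:00 start EV4 → 2
Saturday 10:30 start EV3 → 3
Saturday 11:00 end EV1 → 2
Saturday 19:00 end EV4 → 1
Saturday 20:00 end EV3 → 0
Peak is 3, at Saturday 10:30 (EV1, EV3, EV4).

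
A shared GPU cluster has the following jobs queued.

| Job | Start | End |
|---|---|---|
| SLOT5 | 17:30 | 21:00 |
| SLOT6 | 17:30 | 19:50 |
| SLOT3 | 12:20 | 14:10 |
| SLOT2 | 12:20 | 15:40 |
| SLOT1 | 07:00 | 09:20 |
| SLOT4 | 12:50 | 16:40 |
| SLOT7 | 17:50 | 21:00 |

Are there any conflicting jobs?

Check each pair: they overlap iff neither finishes before the other starts.
Sorted by start: SLOT1, SLOT2, SLOT3, SLOT4, SLOT5, SLOT6, SLOT7.
SLOT2 starts after SLOT1 ends — done with SLOT1.
SLOT3 starts before SLOT2 ends → SLOT2 and SLOT3 overlap.
That's a conflict, so the schedule is not conflict-free.

Yes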